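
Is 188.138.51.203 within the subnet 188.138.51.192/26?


Subnet network: 188.138.51.192
Test IP AND mask: 188.138.51.192
Yes, 188.138.51.203 is in 188.138.51.192/26


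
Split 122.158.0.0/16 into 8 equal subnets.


New prefix = 16 + 3 = 19
Each subnet has 8192 addresses
  122.158.0.0/19
  122.158.32.0/19
  122.158.64.0/19
  122.158.96.0/19
  122.158.128.0/19
  122.158.160.0/19
  122.158.192.0/19
  122.158.224.0/19
Subnets: 122.158.0.0/19, 122.158.32.0/19, 122.158.64.0/19, 122.158.96.0/19, 122.158.128.0/19, 122.158.160.0/19, 122.158.192.0/19, 122.158.224.0/19


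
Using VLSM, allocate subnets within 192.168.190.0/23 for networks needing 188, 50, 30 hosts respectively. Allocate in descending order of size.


188 hosts -> /24 (254 usable): 192.168.190.0/24
50 hosts -> /26 (62 usable): 192.168.191.0/26
30 hosts -> /27 (30 usable): 192.168.191.64/27
Allocation: 192.168.190.0/24 (188 hosts, 254 usable); 192.168.191.0/26 (50 hosts, 62 usable); 192.168.191.64/27 (30 hosts, 30 usable)


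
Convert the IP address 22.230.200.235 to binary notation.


22 = 00010110
230 = 11100110
200 = 11001000
235 = 11101011
Binary: 00010110.11100110.11001000.11101011


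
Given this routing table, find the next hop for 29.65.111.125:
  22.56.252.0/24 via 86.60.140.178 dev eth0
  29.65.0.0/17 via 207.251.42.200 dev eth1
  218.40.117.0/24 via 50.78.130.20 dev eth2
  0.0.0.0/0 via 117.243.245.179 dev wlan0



Longest prefix match for 29.65.111.125:
  /24 22.56.252.0: no
  /17 29.65.0.0: MATCH
  /24 218.40.117.0: no
  /0 0.0.0.0: MATCH
Selected: next-hop 207.251.42.200 via eth1 (matched /17)


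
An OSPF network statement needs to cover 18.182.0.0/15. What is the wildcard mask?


Subnet mask: 255.254.0.0
Wildcard = 255.255.255.255 - subnet mask
255 - 255 = 0
255 - 254 = 1
255 - 0 = 255
255 - 0 = 255
Wildcard: 0.1.255.255


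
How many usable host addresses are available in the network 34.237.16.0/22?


Host bits = 32 - 22 = 10
Total addresses = 2^10 = 1024
Usable = total - 2 (network and broadcast)
Usable hosts: 1022


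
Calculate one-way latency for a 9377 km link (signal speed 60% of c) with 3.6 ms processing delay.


Speed = 0.6 * 3e5 km/s = 180000 km/s
Propagation delay = 9377 / 180000 = 0.0521 s = 52.0944 ms
Processing delay = 3.6 ms
Total one-way latency = 55.6944 ms


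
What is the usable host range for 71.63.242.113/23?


Network: 71.63.242.0
Broadcast: 71.63.243.255
First usable = network + 1
Last usable = broadcast - 1
Range: 71.63.242.1 to 71.63.243.254


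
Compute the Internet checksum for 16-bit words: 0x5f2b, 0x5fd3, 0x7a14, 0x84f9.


Sum all words (with carry folding):
+ 0x5f2b = 0x5f2b
+ 0x5fd3 = 0xbefe
+ 0x7a14 = 0x3913
+ 0x84f9 = 0xbe0c
One's complement: ~0xbe0c
Checksum = 0x41f3


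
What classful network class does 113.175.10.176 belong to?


First octet: 113
Binary: 01110001
0xxxxxxx -> Class A (1-126)
Class A, default mask 255.0.0.0 (/8)


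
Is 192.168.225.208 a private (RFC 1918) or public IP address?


RFC 1918 private ranges:
  10.0.0.0/8 (10.0.0.0 - 10.255.255.255)
  172.16.0.0/12 (172.16.0.0 - 172.31.255.255)
  192.168.0.0/16 (192.168.0.0 - 192.168.255.255)
Private (in 192.168.0.0/16)


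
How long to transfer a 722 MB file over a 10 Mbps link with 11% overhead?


Effective throughput = 10 * (1 - 11/100) = 8.9 Mbps
File size in Mb = 722 * 8 = 5776 Mb
Time = 5776 / 8.9
Time = 648.9888 seconds


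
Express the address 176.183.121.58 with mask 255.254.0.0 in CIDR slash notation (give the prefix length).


Binary: 11111111.11111110.00000000.00000000
Count leading 1s
Prefix: /15


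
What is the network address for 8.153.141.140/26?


IP:   00001000.10011001.10001101.10001100
Mask: 11111111.11111111.11111111.11000000
AND operation:
Net:  00001000.10011001.10001101.10000000
Network: 8.153.141.128/26


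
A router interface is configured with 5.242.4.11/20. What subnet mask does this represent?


/20 means 20 network bits, 12 host bits
Binary: 11111111111111111111000000000000
Mask: 255.255.240.0


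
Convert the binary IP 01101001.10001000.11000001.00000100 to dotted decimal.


01101001 = 105
10001000 = 136
11000001 = 193
00000100 = 4
IP: 105.136.193.4


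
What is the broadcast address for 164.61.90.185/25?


Network: 164.61.90.128/25
Host bits = 7
Set all host bits to 1:
Broadcast: 164.61.90.255


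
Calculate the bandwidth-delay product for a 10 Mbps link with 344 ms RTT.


BDP = bandwidth * RTT
= 10 Mbps * 344 ms
= 10 * 1e6 * 344 / 1000 bits
= 3440000 bits
= 430000 bytes
= 419.9219 KB
BDP = 3440000 bits (430000 bytes)


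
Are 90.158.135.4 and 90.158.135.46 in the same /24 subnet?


Mask: 255.255.255.0
90.158.135.4 AND mask = 90.158.135.0
90.158.135.46 AND mask = 90.158.135.0
Yes, same subnet (90.158.135.0)


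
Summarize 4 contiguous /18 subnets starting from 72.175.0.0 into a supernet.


Original prefix: /18
Number of subnets: 4 = 2^2
New prefix = 18 - 2 = 16
Supernet: 72.175.0.0/16


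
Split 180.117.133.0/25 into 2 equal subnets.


New prefix = 25 + 1 = 26
Each subnet has 64 addresses
  180.117.133.0/26
  180.117.133.64/26
Subnets: 180.117.133.0/26, 180.117.133.64/26


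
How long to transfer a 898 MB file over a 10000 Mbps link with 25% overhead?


Effective throughput = 10000 * (1 - 25/100) = 7500 Mbps
File size in Mb = 898 * 8 = 7184 Mb
Time = 7184 / 7500
Time = 0.9579 seconds


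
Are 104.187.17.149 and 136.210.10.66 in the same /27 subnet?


Mask: 255.255.255.224
104.187.17.149 AND mask = 104.187.17.128
136.210.10.66 AND mask = 136.210.10.64
No, different subnets (104.187.17.128 vs 136.210.10.64)


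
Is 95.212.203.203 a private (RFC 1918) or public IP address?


RFC 1918 private ranges:
  10.0.0.0/8 (10.0.0.0 - 10.255.255.255)
  172.16.0.0/12 (172.16.0.0 - 172.31.255.255)
  192.168.0.0/16 (192.168.0.0 - 192.168.255.255)
Public (not in any RFC 1918 range)


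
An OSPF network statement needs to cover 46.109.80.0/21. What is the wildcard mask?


Subnet mask: 255.255.248.0
Wildcard = 255.255.255.255 - subnet mask
255 - 255 = 0
255 - 255 = 0
255 - 248 = 7
255 - 0 = 255
Wildcard: 0.0.7.255


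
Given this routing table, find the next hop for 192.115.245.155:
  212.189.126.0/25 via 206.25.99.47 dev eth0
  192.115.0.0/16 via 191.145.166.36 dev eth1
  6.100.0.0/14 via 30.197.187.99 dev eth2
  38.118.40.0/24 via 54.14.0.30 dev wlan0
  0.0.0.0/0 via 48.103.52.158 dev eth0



Longest prefix match for 192.115.245.155:
  /25 212.189.126.0: no
  /16 192.115.0.0: MATCH
  /14 6.100.0.0: no
  /24 38.118.40.0: no
  /0 0.0.0.0: MATCH
Selected: next-hop 191.145.166.36 via eth1 (matched /16)


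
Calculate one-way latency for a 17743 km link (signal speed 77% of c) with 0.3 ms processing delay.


Speed = 0.77 * 3e5 km/s = 231000 km/s
Propagation delay = 17743 / 231000 = 0.0768 s = 76.8095 ms
Processing delay = 0.3 ms
Total one-way latency = 77.1095 ms


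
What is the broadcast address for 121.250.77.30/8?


Network: 121.0.0.0/8
Host bits = 24
Set all host bits to 1:
Broadcast: 121.255.255.255


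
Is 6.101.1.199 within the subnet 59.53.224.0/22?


Subnet network: 59.53.224.0
Test IP AND mask: 6.101.0.0
No, 6.101.1.199 is not in 59.53.224.0/22


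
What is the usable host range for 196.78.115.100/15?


Network: 196.78.0.0
Broadcast: 196.79.255.255
First usable = network + 1
Last usable = broadcast - 1
Range: 196.78.0.1 to 196.79.255.254


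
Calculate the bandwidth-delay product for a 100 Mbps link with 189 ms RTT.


BDP = bandwidth * RTT
= 100 Mbps * 189 ms
= 100 * 1e6 * 189 / 1000 bits
= 18900000 bits
= 2362500 bytes
= 2307.1289 KB
BDP = 18900000 bits (2362500 bytes)


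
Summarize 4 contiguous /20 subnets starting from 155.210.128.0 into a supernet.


Original prefix: /20
Number of subnets: 4 = 2^2
New prefix = 20 - 2 = 18
Supernet: 155.210.128.0/18


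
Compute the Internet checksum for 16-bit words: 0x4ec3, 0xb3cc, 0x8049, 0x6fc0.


Sum all words (with carry folding):
+ 0x4ec3 = 0x4ec3
+ 0xb3cc = 0x0290
+ 0x8049 = 0x82d9
+ 0x6fc0 = 0xf299
One's complement: ~0xf299
Checksum = 0x0d66


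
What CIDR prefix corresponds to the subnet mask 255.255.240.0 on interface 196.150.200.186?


Binary: 11111111.11111111.11110000.00000000
Count leading 1s
Prefix: /20


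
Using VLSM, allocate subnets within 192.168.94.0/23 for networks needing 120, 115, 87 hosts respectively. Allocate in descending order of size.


120 hosts -> /25 (126 usable): 192.168.94.0/25
115 hosts -> /25 (126 usable): 192.168.94.128/25
87 hosts -> /25 (126 usable): 192.168.95.0/25
Allocation: 192.168.94.0/25 (120 hosts, 126 usable); 192.168.94.128/25 (115 hosts, 126 usable); 192.168.95.0/25 (87 hosts, 126 usable)


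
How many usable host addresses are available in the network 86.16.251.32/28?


Host bits = 32 - 28 = 4
Total addresses = 2^4 = 16
Usable = total - 2 (network and broadcast)
Usable hosts: 14


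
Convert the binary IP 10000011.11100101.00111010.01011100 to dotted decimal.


10000011 = 131
11100101 = 229
00111010 = 58
01011100 = 92
IP: 131.229.58.92


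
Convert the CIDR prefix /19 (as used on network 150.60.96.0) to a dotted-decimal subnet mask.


/19 means 19 network bits, 13 host bits
Binary: 11111111111111111110000000000000
Mask: 255.255.224.0


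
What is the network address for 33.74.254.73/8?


IP:   00100001.01001010.11111110.01001001
Mask: 11111111.00000000.00000000.00000000
AND operation:
Net:  00100001.00000000.00000000.00000000
Network: 33.0.0.0/8


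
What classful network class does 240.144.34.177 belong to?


First octet: 240
Binary: 11110000
1111xxxx -> Class E (240-255)
Class E (reserved), default mask N/A


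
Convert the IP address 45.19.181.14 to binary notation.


45 = 00101101
19 = 00010011
181 = 10110101
14 = 00001110
Binary: 00101101.00010011.10110101.00001110


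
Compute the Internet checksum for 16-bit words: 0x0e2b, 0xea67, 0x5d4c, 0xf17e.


Sum all words (with carry folding):
+ 0x0e2b = 0x0e2b
+ 0xea67 = 0xf892
+ 0x5d4c = 0x55df
+ 0xf17e = 0x475e
One's complement: ~0x475e
Checksum = 0xb8a1


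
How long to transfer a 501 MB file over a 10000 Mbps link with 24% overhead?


Effective throughput = 10000 * (1 - 24/100) = 7600 Mbps
File size in Mb = 501 * 8 = 4008 Mb
Time = 4008 / 7600
Time = 0.5274 seconds


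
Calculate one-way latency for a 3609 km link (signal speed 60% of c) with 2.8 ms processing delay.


Speed = 0.6 * 3e5 km/s = 180000 km/s
Propagation delay = 3609 / 180000 = 0.02 s = 20.05 ms
Processing delay = 2.8 ms
Total one-way latency = 22.85 ms


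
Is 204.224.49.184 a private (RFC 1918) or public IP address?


RFC 1918 private ranges:
  10.0.0.0/8 (10.0.0.0 - 10.255.255.255)
  172.16.0.0/12 (172.16.0.0 - 172.31.255.255)
  192.168.0.0/16 (192.168.0.0 - 192.168.255.255)
Public (not in any RFC 1918 range)


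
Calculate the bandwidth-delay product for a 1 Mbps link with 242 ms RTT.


BDP = bandwidth * RTT
= 1 Mbps * 242 ms
= 1 * 1e6 * 242 / 1000 bits
= 242000 bits
= 30250 bytes
= 29.541 KB
BDP = 242000 bits (30250 bytes)


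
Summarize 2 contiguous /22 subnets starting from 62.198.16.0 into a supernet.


Original prefix: /22
Number of subnets: 2 = 2^1
New prefix = 22 - 1 = 21
Supernet: 62.198.16.0/21


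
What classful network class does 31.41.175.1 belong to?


First octet: 31
Binary: 00011111
0xxxxxxx -> Class A (1-126)
Class A, default mask 255.0.0.0 (/8)


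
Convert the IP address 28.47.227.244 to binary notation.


28 = 00011100
47 = 00101111
227 = 11100011
244 = 11110100
Binary: 00011100.00101111.11100011.11110100


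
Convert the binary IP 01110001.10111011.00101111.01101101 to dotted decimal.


01110001 = 113
10111011 = 187
00101111 = 47
01101101 = 109
IP: 113.187.47.109


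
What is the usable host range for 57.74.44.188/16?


Network: 57.74.0.0
Broadcast: 57.74.255.255
First usable = network + 1
Last usable = broadcast - 1
Range: 57.74.0.1 to 57.74.255.254


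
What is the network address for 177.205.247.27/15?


IP:   10110001.11001101.11110111.00011011
Mask: 11111111.11111110.00000000.00000000
AND operation:
Net:  10110001.11001100.00000000.00000000
Network: 177.204.0.0/15


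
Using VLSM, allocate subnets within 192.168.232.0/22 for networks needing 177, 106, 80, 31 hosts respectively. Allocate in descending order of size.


177 hosts -> /24 (254 usable): 192.168.232.0/24
106 hosts -> /25 (126 usable): 192.168.233.0/25
80 hosts -> /25 (126 usable): 192.168.233.128/25
31 hosts -> /26 (62 usable): 192.168.234.0/26
Allocation: 192.168.232.0/24 (177 hosts, 254 usable); 192.168.233.0/25 (106 hosts, 126 usable); 192.168.233.128/25 (80 hosts, 126 usable); 192.168.234.0/26 (31 hosts, 62 usable)


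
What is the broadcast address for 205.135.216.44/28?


Network: 205.135.216.32/28
Host bits = 4
Set all host bits to 1:
Broadcast: 205.135.216.47


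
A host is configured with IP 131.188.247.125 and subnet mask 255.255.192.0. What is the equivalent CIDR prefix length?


Binary: 11111111.11111111.11000000.00000000
Count leading 1s
Prefix: /18


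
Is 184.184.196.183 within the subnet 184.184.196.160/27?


Subnet network: 184.184.196.160
Test IP AND mask: 184.184.196.160
Yes, 184.184.196.183 is in 184.184.196.160/27


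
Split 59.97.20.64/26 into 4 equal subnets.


New prefix = 26 + 2 = 28
Each subnet has 16 addresses
  59.97.20.64/28
  59.97.20.80/28
  59.97.20.96/28
  59.97.20.112/28
Subnets: 59.97.20.64/28, 59.97.20.80/28, 59.97.20.96/28, 59.97.20.112/28


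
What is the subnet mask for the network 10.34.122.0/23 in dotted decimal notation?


/23 means 23 network bits, 9 host bits
Binary: 11111111111111111111111000000000
Mask: 255.255.254.0


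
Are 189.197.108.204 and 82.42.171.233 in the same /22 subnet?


Mask: 255.255.252.0
189.197.108.204 AND mask = 189.197.108.0
82.42.171.233 AND mask = 82.42.168.0
No, different subnets (189.197.108.0 vs 82.42.168.0)


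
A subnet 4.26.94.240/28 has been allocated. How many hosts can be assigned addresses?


Host bits = 32 - 28 = 4
Total addresses = 2^4 = 16
Usable = total - 2 (network and broadcast)
Usable hosts: 14


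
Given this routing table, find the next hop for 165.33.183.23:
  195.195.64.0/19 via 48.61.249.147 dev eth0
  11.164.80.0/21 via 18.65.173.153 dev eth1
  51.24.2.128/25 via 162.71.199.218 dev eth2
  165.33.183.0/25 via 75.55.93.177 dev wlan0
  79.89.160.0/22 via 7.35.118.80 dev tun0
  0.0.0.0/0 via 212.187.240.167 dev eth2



Longest prefix match for 165.33.183.23:
  /19 195.195.64.0: no
  /21 11.164.80.0: no
  /25 51.24.2.128: no
  /25 165.33.183.0: MATCH
  /22 79.89.160.0: no
  /0 0.0.0.0: MATCH
Selected: next-hop 75.55.93.177 via wlan0 (matched /25)


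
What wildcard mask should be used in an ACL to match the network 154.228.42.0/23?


Subnet mask: 255.255.254.0
Wildcard = 255.255.255.255 - subnet mask
255 - 255 = 0
255 - 255 = 0
255 - 254 = 1
255 - 0 = 255
Wildcard: 0.0.1.255


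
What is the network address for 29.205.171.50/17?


IP:   00011101.11001101.10101011.00110010
Mask: 11111111.11111111.10000000.00000000
AND operation:
Net:  00011101.11001101.10000000.00000000
Network: 29.205.128.0/17


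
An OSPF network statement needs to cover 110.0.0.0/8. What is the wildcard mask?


Subnet mask: 255.0.0.0
Wildcard = 255.255.255.255 - subnet mask
255 - 255 = 0
255 - 0 = 255
255 - 0 = 255
255 - 0 = 255
Wildcard: 0.255.255.255


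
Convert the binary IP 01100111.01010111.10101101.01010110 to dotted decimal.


01100111 = 103
01010111 = 87
10101101 = 173
01010110 = 86
IP: 103.87.173.86


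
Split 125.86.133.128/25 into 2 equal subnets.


New prefix = 25 + 1 = 26
Each subnet has 64 addresses
  125.86.133.128/26
  125.86.133.192/26
Subnets: 125.86.133.128/26, 125.86.133.192/26


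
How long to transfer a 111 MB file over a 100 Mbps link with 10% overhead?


Effective throughput = 100 * (1 - 10/100) = 90 Mbps
File size in Mb = 111 * 8 = 888 Mb
Time = 888 / 90
Time = 9.8667 seconds


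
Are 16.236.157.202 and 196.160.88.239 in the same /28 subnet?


Mask: 255.255.255.240
16.236.157.202 AND mask = 16.236.157.192
196.160.88.239 AND mask = 196.160.88.224
No, different subnets (16.236.157.192 vs 196.160.88.224)


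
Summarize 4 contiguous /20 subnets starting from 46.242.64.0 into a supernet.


Original prefix: /20
Number of subnets: 4 = 2^2
New prefix = 20 - 2 = 18
Supernet: 46.242.64.0/18


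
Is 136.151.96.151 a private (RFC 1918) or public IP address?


RFC 1918 private ranges:
  10.0.0.0/8 (10.0.0.0 - 10.255.255.255)
  172.16.0.0/12 (172.16.0.0 - 172.31.255.255)
  192.168.0.0/16 (192.168.0.0 - 192.168.255.255)
Public (not in any RFC 1918 range)


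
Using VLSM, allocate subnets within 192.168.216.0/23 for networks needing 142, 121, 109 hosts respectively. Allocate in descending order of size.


142 hosts -> /24 (254 usable): 192.168.216.0/24
121 hosts -> /25 (126 usable): 192.168.217.0/25
109 hosts -> /25 (126 usable): 192.168.217.128/25
Allocation: 192.168.216.0/24 (142 hosts, 254 usable); 192.168.217.0/25 (121 hosts, 126 usable); 192.168.217.128/25 (109 hosts, 126 usable)


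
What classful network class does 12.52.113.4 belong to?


First octet: 12
Binary: 00001100
0xxxxxxx -> Class A (1-126)
Class A, default mask 255.0.0.0 (/8)


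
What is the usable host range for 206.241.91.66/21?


Network: 206.241.88.0
Broadcast: 206.241.95.255
First usable = network + 1
Last usable = broadcast - 1
Range: 206.241.88.1 to 206.241.95.254


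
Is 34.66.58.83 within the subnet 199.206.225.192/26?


Subnet network: 199.206.225.192
Test IP AND mask: 34.66.58.64
No, 34.66.58.83 is not in 199.206.225.192/26


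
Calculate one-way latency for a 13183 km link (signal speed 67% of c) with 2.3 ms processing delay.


Speed = 0.67 * 3e5 km/s = 201000 km/s
Propagation delay = 13183 / 201000 = 0.0656 s = 65.5871 ms
Processing delay = 2.3 ms
Total one-way latency = 67.8871 ms


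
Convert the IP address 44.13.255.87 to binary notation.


44 = 00101100
13 = 00001101
255 = 11111111
87 = 01010111
Binary: 00101100.00001101.11111111.01010111


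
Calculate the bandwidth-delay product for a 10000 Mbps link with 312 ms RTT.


BDP = bandwidth * RTT
= 10000 Mbps * 312 ms
= 10000 * 1e6 * 312 / 1000 bits
= 3120000000 bits
= 390000000 bytes
= 380859.375 KB
BDP = 3120000000 bits (390000000 bytes)


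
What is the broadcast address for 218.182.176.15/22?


Network: 218.182.176.0/22
Host bits = 10
Set all host bits to 1:
Broadcast: 218.182.179.255


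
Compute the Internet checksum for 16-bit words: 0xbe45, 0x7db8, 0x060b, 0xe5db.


Sum all words (with carry folding):
+ 0xbe45 = 0xbe45
+ 0x7db8 = 0x3bfe
+ 0x060b = 0x4209
+ 0xe5db = 0x27e5
One's complement: ~0x27e5
Checksum = 0xd81a


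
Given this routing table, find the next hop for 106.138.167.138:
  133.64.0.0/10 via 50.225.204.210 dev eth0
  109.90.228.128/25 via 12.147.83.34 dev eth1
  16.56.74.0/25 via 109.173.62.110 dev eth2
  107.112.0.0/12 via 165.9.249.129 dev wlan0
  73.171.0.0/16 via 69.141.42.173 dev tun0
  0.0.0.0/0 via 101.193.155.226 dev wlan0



Longest prefix match for 106.138.167.138:
  /10 133.64.0.0: no
  /25 109.90.228.128: no
  /25 16.56.74.0: no
  /12 107.112.0.0: no
  /16 73.171.0.0: no
  /0 0.0.0.0: MATCH
Selected: next-hop 101.193.155.226 via wlan0 (matched /0)


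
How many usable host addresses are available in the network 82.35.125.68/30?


Host bits = 32 - 30 = 2
Total addresses = 2^2 = 4
Usable = total - 2 (network and broadcast)
Usable hosts: 2


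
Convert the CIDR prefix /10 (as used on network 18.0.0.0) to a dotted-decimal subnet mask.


/10 means 10 network bits, 22 host bits
Binary: 11111111110000000000000000000000
Mask: 255.192.0.0


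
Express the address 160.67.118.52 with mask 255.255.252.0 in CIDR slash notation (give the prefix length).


Binary: 11111111.11111111.11111100.00000000
Count leading 1s
Prefix: /22


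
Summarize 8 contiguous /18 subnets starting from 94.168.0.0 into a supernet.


Original prefix: /18
Number of subnets: 8 = 2^3
New prefix = 18 - 3 = 15
Supernet: 94.168.0.0/15


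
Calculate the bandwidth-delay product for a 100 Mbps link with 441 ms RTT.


BDP = bandwidth * RTT
= 100 Mbps * 441 ms
= 100 * 1e6 * 441 / 1000 bits
= 44100000 bits
= 5512500 bytes
= 5383.3008 KB
BDP = 44100000 bits (5512500 bytes)


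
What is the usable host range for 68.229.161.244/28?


Network: 68.229.161.240
Broadcast: 68.229.161.255
First usable = network + 1
Last usable = broadcast - 1
Range: 68.229.161.241 to 68.229.161.254


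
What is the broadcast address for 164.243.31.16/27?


Network: 164.243.31.0/27
Host bits = 5
Set all host bits to 1:
Broadcast: 164.243.31.31


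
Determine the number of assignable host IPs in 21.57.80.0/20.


Host bits = 32 - 20 = 12
Total addresses = 2^12 = 4096
Usable = total - 2 (network and broadcast)
Usable hosts: 4094


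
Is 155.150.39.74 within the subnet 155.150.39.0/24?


Subnet network: 155.150.39.0
Test IP AND mask: 155.150.39.0
Yes, 155.150.39.74 is in 155.150.39.0/24


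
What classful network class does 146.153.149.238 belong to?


First octet: 146
Binary: 10010010
10xxxxxx -> Class B (128-191)
Class B, default mask 255.255.0.0 (/16)


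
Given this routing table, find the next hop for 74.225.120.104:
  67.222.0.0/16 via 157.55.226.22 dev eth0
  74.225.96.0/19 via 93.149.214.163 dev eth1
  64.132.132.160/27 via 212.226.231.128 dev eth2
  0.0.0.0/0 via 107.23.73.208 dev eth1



Longest prefix match for 74.225.120.104:
  /16 67.222.0.0: no
  /19 74.225.96.0: MATCH
  /27 64.132.132.160: no
  /0 0.0.0.0: MATCH
Selected: next-hop 93.149.214.163 via eth1 (matched /19)


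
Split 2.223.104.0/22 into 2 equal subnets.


New prefix = 22 + 1 = 23
Each subnet has 512 addresses
  2.223.104.0/23
  2.223.106.0/23
Subnets: 2.223.104.0/23, 2.223.106.0/23


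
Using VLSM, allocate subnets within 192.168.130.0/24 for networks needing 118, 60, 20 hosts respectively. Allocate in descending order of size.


118 hosts -> /25 (126 usable): 192.168.130.0/25
60 hosts -> /26 (62 usable): 192.168.130.128/26
20 hosts -> /27 (30 usable): 192.168.130.192/27
Allocation: 192.168.130.0/25 (118 hosts, 126 usable); 192.168.130.128/26 (60 hosts, 62 usable); 192.168.130.192/27 (20 hosts, 30 usable)


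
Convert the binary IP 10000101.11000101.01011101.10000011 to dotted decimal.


10000101 = 133
11000101 = 197
01011101 = 93
10000011 = 131
IP: 133.197.93.131


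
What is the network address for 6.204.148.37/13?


IP:   00000110.11001100.10010100.00100101
Mask: 11111111.11111000.00000000.00000000
AND operation:
Net:  00000110.11001000.00000000.00000000
Network: 6.200.0.0/13


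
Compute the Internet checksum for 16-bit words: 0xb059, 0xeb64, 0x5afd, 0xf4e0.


Sum all words (with carry folding):
+ 0xb059 = 0xb059
+ 0xeb64 = 0x9bbe
+ 0x5afd = 0xf6bb
+ 0xf4e0 = 0xeb9c
One's complement: ~0xeb9c
Checksum = 0x1463


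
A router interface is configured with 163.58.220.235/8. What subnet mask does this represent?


/8 means 8 network bits, 24 host bits
Binary: 11111111000000000000000000000000
Mask: 255.0.0.0


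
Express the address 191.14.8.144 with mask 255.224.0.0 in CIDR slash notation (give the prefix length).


Binary: 11111111.11100000.00000000.00000000
Count leading 1s
Prefix: /11


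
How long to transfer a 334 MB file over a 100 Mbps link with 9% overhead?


Effective throughput = 100 * (1 - 9/100) = 91 Mbps
File size in Mb = 334 * 8 = 2672 Mb
Time = 2672 / 91
Time = 29.3626 seconds


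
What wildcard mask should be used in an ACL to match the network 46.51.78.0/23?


Subnet mask: 255.255.254.0
Wildcard = 255.255.255.255 - subnet mask
255 - 255 = 0
255 - 255 = 0
255 - 254 = 1
255 - 0 = 255
Wildcard: 0.0.1.255


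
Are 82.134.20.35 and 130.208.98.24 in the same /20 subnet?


Mask: 255.255.240.0
82.134.20.35 AND mask = 82.134.16.0
130.208.98.24 AND mask = 130.208.96.0
No, different subnets (82.134.16.0 vs 130.208.96.0)


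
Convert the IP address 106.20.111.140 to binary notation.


106 = 01101010
20 = 00010100
111 = 01101111
140 = 10001100
Binary: 01101010.00010100.01101111.10001100


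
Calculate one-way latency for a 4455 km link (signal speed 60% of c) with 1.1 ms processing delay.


Speed = 0.6 * 3e5 km/s = 180000 km/s
Propagation delay = 4455 / 180000 = 0.0248 s = 24.75 ms
Processing delay = 1.1 ms
Total one-way latency = 25.85 ms


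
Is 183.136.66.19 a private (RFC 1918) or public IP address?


RFC 1918 private ranges:
  10.0.0.0/8 (10.0.0.0 - 10.255.255.255)
  172.16.0.0/12 (172.16.0.0 - 172.31.255.255)
  192.168.0.0/16 (192.168.0.0 - 192.168.255.255)
Public (not in any RFC 1918 range)


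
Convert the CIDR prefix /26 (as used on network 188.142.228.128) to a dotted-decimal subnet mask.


/26 means 26 network bits, 6 host bits
Binary: 11111111111111111111111111000000
Mask: 255.255.255.192


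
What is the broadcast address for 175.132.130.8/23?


Network: 175.132.130.0/23
Host bits = 9
Set all host bits to 1:
Broadcast: 175.132.131.255


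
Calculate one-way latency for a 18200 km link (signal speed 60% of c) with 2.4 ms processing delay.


Speed = 0.6 * 3e5 km/s = 180000 km/s
Propagation delay = 18200 / 180000 = 0.1011 s = 101.1111 ms
Processing delay = 2.4 ms
Total one-way latency = 103.5111 ms


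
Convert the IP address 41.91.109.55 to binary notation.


41 = 00101001
91 = 01011011
109 = 01101101
55 = 00110111
Binary: 00101001.01011011.01101101.00110111


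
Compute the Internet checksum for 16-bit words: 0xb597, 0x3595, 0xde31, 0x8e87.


Sum all words (with carry folding):
+ 0xb597 = 0xb597
+ 0x3595 = 0xeb2c
+ 0xde31 = 0xc95e
+ 0x8e87 = 0x57e6
One's complement: ~0x57e6
Checksum = 0xa819


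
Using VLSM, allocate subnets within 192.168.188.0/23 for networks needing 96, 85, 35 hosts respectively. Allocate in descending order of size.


96 hosts -> /25 (126 usable): 192.168.188.0/25
85 hosts -> /25 (126 usable): 192.168.188.128/25
35 hosts -> /26 (62 usable): 192.168.189.0/26
Allocation: 192.168.188.0/25 (96 hosts, 126 usable); 192.168.188.128/25 (85 hosts, 126 usable); 192.168.189.0/26 (35 hosts, 62 usable)


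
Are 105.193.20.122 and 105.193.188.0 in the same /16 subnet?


Mask: 255.255.0.0
105.193.20.122 AND mask = 105.193.0.0
105.193.188.0 AND mask = 105.193.0.0
Yes, same subnet (105.193.0.0)


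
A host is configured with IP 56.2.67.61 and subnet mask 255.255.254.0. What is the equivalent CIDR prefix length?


Binary: 11111111.11111111.11111110.00000000
Count leading 1s
Prefix: /23


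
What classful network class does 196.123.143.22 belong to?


First octet: 196
Binary: 11000100
110xxxxx -> Class C (192-223)
Class C, default mask 255.255.255.0 (/24)


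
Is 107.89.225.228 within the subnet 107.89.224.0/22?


Subnet network: 107.89.224.0
Test IP AND mask: 107.89.224.0
Yes, 107.89.225.228 is in 107.89.224.0/22


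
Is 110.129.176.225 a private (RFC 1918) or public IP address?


RFC 1918 private ranges:
  10.0.0.0/8 (10.0.0.0 - 10.255.255.255)
  172.16.0.0/12 (172.16.0.0 - 172.31.255.255)
  192.168.0.0/16 (192.168.0.0 - 192.168.255.255)
Public (not in any RFC 1918 range)


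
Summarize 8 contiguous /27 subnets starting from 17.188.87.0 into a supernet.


Original prefix: /27
Number of subnets: 8 = 2^3
New prefix = 27 - 3 = 24
Supernet: 17.188.87.0/24


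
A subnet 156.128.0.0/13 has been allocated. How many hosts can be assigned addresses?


Host bits = 32 - 13 = 19
Total addresses = 2^19 = 524288
Usable = total - 2 (network and broadcast)
Usable hosts: 524286


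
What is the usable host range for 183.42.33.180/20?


Network: 183.42.32.0
Broadcast: 183.42.47.255
First usable = network + 1
Last usable = broadcast - 1
Range: 183.42.32.1 to 183.42.47.254


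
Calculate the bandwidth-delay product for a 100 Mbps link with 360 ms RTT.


BDP = bandwidth * RTT
= 100 Mbps * 360 ms
= 100 * 1e6 * 360 / 1000 bits
= 36000000 bits
= 4500000 bytes
= 4394.5312 KB
BDP = 36000000 bits (4500000 bytes)


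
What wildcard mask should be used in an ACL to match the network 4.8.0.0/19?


Subnet mask: 255.255.224.0
Wildcard = 255.255.255.255 - subnet mask
255 - 255 = 0
255 - 255 = 0
255 - 224 = 31
255 - 0 = 255
Wildcard: 0.0.31.255


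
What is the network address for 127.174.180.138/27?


IP:   01111111.10101110.10110100.10001010
Mask: 11111111.11111111.11111111.11100000
AND operation:
Net:  01111111.10101110.10110100.10000000
Network: 127.174.180.128/27


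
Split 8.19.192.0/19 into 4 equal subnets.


New prefix = 19 + 2 = 21
Each subnet has 2048 addresses
  8.19.192.0/21
  8.19.200.0/21
  8.19.208.0/21
  8.19.216.0/21
Subnets: 8.19.192.0/21, 8.19.200.0/21, 8.19.208.0/21, 8.19.216.0/21


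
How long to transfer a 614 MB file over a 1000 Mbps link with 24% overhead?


Effective throughput = 1000 * (1 - 24/100) = 760 Mbps
File size in Mb = 614 * 8 = 4912 Mb
Time = 4912 / 760
Time = 6.4632 seconds


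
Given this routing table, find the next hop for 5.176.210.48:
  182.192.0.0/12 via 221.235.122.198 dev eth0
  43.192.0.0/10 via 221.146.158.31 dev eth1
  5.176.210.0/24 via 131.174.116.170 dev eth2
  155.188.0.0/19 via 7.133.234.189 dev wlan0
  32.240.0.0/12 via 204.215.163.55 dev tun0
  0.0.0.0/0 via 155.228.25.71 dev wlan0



Longest prefix match for 5.176.210.48:
  /12 182.192.0.0: no
  /10 43.192.0.0: no
  /24 5.176.210.0: MATCH
  /19 155.188.0.0: no
  /12 32.240.0.0: no
  /0 0.0.0.0: MATCH
Selected: next-hop 131.174.116.170 via eth2 (matched /24)


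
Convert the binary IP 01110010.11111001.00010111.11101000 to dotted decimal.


01110010 = 114
11111001 = 249
00010111 = 23
11101000 = 232
IP: 114.249.23.232


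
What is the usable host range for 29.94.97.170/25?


Network: 29.94.97.128
Broadcast: 29.94.97.255
First usable = network + 1
Last usable = broadcast - 1
Range: 29.94.97.129 to 29.94.97.254


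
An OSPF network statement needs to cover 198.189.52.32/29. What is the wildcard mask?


Subnet mask: 255.255.255.248
Wildcard = 255.255.255.255 - subnet mask
255 - 255 = 0
255 - 255 = 0
255 - 255 = 0
255 - 248 = 7
Wildcard: 0.0.0.7


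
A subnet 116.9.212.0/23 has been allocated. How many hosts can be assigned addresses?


Host bits = 32 - 23 = 9
Total addresses = 2^9 = 512
Usable = total - 2 (network and broadcast)
Usable hosts: 510


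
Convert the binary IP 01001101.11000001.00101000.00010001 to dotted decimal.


01001101 = 77
11000001 = 193
00101000 = 40
00010001 = 17
IP: 77.193.40.17


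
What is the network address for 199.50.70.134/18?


IP:   11000111.00110010.01000110.10000110
Mask: 11111111.11111111.11000000.00000000
AND operation:
Net:  11000111.00110010.01000000.00000000
Network: 199.50.64.0/18


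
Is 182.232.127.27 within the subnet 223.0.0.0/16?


Subnet network: 223.0.0.0
Test IP AND mask: 182.232.0.0
No, 182.232.127.27 is not in 223.0.0.0/16


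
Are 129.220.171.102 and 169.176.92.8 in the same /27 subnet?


Mask: 255.255.255.224
129.220.171.102 AND mask = 129.220.171.96
169.176.92.8 AND mask = 169.176.92.0
No, different subnets (129.220.171.96 vs 169.176.92.0)


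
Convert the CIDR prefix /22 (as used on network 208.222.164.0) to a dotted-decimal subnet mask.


/22 means 22 network bits, 10 host bits
Binary: 11111111111111111111110000000000
Mask: 255.255.252.0


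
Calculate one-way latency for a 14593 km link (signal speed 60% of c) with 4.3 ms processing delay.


Speed = 0.6 * 3e5 km/s = 180000 km/s
Propagation delay = 14593 / 180000 = 0.0811 s = 81.0722 ms
Processing delay = 4.3 ms
Total one-way latency = 85.3722 ms


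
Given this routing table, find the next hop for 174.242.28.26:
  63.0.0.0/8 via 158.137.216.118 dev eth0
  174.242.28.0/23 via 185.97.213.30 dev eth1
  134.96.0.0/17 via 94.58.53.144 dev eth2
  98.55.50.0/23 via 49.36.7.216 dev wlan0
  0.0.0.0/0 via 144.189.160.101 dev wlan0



Longest prefix match for 174.242.28.26:
  /8 63.0.0.0: no
  /23 174.242.28.0: MATCH
  /17 134.96.0.0: no
  /23 98.55.50.0: no
  /0 0.0.0.0: MATCH
Selected: next-hop 185.97.213.30 via eth1 (matched /23)


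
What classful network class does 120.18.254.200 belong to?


First octet: 120
Binary: 01111000
0xxxxxxx -> Class A (1-126)
Class A, default mask 255.0.0.0 (/8)


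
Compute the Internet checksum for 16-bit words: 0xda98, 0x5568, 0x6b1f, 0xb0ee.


Sum all words (with carry folding):
+ 0xda98 = 0xda98
+ 0x5568 = 0x3001
+ 0x6b1f = 0x9b20
+ 0xb0ee = 0x4c0f
One's complement: ~0x4c0f
Checksum = 0xb3f0


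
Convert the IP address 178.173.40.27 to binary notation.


178 = 10110010
173 = 10101101
40 = 00101000
27 = 00011011
Binary: 10110010.10101101.00101000.00011011


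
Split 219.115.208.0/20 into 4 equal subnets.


New prefix = 20 + 2 = 22
Each subnet has 1024 addresses
  219.115.208.0/22
  219.115.212.0/22
  219.115.216.0/22
  219.115.220.0/22
Subnets: 219.115.208.0/22, 219.115.212.0/22, 219.115.216.0/22, 219.115.220.0/22


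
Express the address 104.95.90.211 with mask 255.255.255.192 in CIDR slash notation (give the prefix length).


Binary: 11111111.11111111.11111111.11000000
Count leading 1s
Prefix: /26


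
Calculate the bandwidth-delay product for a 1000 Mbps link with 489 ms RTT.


BDP = bandwidth * RTT
= 1000 Mbps * 489 ms
= 1000 * 1e6 * 489 / 1000 bits
= 489000000 bits
= 61125000 bytes
= 59692.3828 KB
BDP = 489000000 bits (61125000 bytes)


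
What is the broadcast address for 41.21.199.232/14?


Network: 41.20.0.0/14
Host bits = 18
Set all host bits to 1:
Broadcast: 41.23.255.255


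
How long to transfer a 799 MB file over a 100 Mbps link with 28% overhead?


Effective throughput = 100 * (1 - 28/100) = 72 Mbps
File size in Mb = 799 * 8 = 6392 Mb
Time = 6392 / 72
Time = 88.7778 seconds


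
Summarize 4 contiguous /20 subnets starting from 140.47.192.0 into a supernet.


Original prefix: /20
Number of subnets: 4 = 2^2
New prefix = 20 - 2 = 18
Supernet: 140.47.192.0/18


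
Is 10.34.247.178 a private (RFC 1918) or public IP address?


RFC 1918 private ranges:
  10.0.0.0/8 (10.0.0.0 - 10.255.255.255)
  172.16.0.0/12 (172.16.0.0 - 172.31.255.255)
  192.168.0.0/16 (192.168.0.0 - 192.168.255.255)
Private (in 10.0.0.0/8)


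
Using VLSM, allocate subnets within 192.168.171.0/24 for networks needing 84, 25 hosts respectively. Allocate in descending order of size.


84 hosts -> /25 (126 usable): 192.168.171.0/25
25 hosts -> /27 (30 usable): 192.168.171.128/27
Allocation: 192.168.171.0/25 (84 hosts, 126 usable); 192.168.171.128/27 (25 hosts, 30 usable)


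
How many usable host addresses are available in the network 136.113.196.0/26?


Host bits = 32 - 26 = 6
Total addresses = 2^6 = 64
Usable = total - 2 (network and broadcast)
Usable hosts: 62


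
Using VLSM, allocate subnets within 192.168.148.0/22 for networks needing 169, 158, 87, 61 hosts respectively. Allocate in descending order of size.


169 hosts -> /24 (254 usable): 192.168.148.0/24
158 hosts -> /24 (254 usable): 192.168.149.0/24
87 hosts -> /25 (126 usable): 192.168.150.0/25
61 hosts -> /26 (62 usable): 192.168.150.128/26
Allocation: 192.168.148.0/24 (169 hosts, 254 usable); 192.168.149.0/24 (158 hosts, 254 usable); 192.168.150.0/25 (87 hosts, 126 usable); 192.168.150.128/26 (61 hosts, 62 usable)


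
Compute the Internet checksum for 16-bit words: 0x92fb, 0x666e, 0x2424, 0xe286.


Sum all words (with carry folding):
+ 0x92fb = 0x92fb
+ 0x666e = 0xf969
+ 0x2424 = 0x1d8e
+ 0xe286 = 0x0015
One's complement: ~0x0015
Checksum = 0xffea


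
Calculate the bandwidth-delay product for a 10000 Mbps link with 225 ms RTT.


BDP = bandwidth * RTT
= 10000 Mbps * 225 ms
= 10000 * 1e6 * 225 / 1000 bits
= 2250000000 bits
= 281250000 bytes
= 274658.2031 KB
BDP = 2250000000 bits (281250000 bytes)


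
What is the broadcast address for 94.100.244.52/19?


Network: 94.100.224.0/19
Host bits = 13
Set all host bits to 1:
Broadcast: 94.100.255.255


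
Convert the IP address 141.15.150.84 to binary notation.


141 = 10001101
15 = 00001111
150 = 10010110
84 = 01010100
Binary: 10001101.00001111.10010110.01010100


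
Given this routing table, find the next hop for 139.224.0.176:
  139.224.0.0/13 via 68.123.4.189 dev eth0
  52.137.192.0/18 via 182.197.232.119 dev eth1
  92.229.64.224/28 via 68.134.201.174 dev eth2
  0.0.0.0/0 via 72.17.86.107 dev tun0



Longest prefix match for 139.224.0.176:
  /13 139.224.0.0: MATCH
  /18 52.137.192.0: no
  /28 92.229.64.224: no
  /0 0.0.0.0: MATCH
Selected: next-hop 68.123.4.189 via eth0 (matched /13)


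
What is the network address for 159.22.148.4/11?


IP:   10011111.00010110.10010100.00000100
Mask: 11111111.11100000.00000000.00000000
AND operation:
Net:  10011111.00000000.00000000.00000000
Network: 159.0.0.0/11


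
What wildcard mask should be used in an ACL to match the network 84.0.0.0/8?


Subnet mask: 255.0.0.0
Wildcard = 255.255.255.255 - subnet mask
255 - 255 = 0
255 - 0 = 255
255 - 0 = 255
255 - 0 = 255
Wildcard: 0.255.255.255


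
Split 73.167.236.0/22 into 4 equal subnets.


New prefix = 22 + 2 = 24
Each subnet has 256 addresses
  73.167.236.0/24
  73.167.237.0/24
  73.167.238.0/24
  73.167.239.0/24
Subnets: 73.167.236.0/24, 73.167.237.0/24, 73.167.238.0/24, 73.167.239.0/24


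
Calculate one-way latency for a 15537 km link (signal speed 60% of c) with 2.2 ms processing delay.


Speed = 0.6 * 3e5 km/s = 180000 km/s
Propagation delay = 15537 / 180000 = 0.0863 s = 86.3167 ms
Processing delay = 2.2 ms
Total one-way latency = 88.5167 ms


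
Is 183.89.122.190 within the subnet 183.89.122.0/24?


Subnet network: 183.89.122.0
Test IP AND mask: 183.89.122.0
Yes, 183.89.122.190 is in 183.89.122.0/24


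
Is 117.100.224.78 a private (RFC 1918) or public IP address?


RFC 1918 private ranges:
  10.0.0.0/8 (10.0.0.0 - 10.255.255.255)
  172.16.0.0/12 (172.16.0.0 - 172.31.255.255)
  192.168.0.0/16 (192.168.0.0 - 192.168.255.255)
Public (not in any RFC 1918 range)


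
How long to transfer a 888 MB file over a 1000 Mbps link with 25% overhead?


Effective throughput = 1000 * (1 - 25/100) = 750 Mbps
File size in Mb = 888 * 8 = 7104 Mb
Time = 7104 / 750
Time = 9.472 seconds


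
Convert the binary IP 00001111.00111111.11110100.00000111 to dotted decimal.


00001111 = 15
00111111 = 63
11110100 = 244
00000111 = 7
IP: 15.63.244.7


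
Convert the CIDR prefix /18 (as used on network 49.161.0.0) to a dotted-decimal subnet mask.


/18 means 18 network bits, 14 host bits
Binary: 11111111111111111100000000000000
Mask: 255.255.192.0


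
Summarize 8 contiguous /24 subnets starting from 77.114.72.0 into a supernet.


Original prefix: /24
Number of subnets: 8 = 2^3
New prefix = 24 - 3 = 21
Supernet: 77.114.72.0/21


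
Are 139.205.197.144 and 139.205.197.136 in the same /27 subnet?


Mask: 255.255.255.224
139.205.197.144 AND mask = 139.205.197.128
139.205.197.136 AND mask = 139.205.197.128
Yes, same subnet (139.205.197.128)


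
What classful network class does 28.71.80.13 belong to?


First octet: 28
Binary: 00011100
0xxxxxxx -> Class A (1-126)
Class A, default mask 255.0.0.0 (/8)


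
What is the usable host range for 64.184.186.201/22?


Network: 64.184.184.0
Broadcast: 64.184.187.255
First usable = network + 1
Last usable = broadcast - 1
Range: 64.184.184.1 to 64.184.187.254


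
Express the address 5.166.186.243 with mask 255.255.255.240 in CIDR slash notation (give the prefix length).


Binary: 11111111.11111111.11111111.11110000
Count leading 1s
Prefix: /28


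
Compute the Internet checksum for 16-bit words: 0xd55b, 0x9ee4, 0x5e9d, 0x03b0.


Sum all words (with carry folding):
+ 0xd55b = 0xd55b
+ 0x9ee4 = 0x7440
+ 0x5e9d = 0xd2dd
+ 0x03b0 = 0xd68d
One's complement: ~0xd68d
Checksum = 0x2972
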